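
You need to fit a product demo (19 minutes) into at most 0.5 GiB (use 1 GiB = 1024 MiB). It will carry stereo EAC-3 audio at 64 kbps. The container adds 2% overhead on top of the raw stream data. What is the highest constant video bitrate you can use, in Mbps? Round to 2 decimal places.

3.63 Mbps

Budget: 0.5 GiB = 4295.0 Mb.
Stream payload after overhead: 4295.0 / 1.02 = 4210.8 Mb.
19 min = 1140 s
Total bitrate budget: 4210.8 Mb / 1140 s = 3.694 Mbps.
Audio: 64 kbps = 0.064 Mbps.
Video: 3.694 − 0.064 = 3.630 Mbps.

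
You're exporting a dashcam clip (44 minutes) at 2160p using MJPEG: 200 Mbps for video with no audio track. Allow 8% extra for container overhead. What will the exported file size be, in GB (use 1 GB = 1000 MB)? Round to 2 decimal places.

44 min = 2640 s
Total bitrate: 200 Mbps.
Stream data: 200.000 Mbps × 2640 s = 528000.0 Mb.
With 8% container overhead: ×1.08.
570,240 Mb ÷ 8 = 71,280 MB → 71.28 GB.

71.28 GB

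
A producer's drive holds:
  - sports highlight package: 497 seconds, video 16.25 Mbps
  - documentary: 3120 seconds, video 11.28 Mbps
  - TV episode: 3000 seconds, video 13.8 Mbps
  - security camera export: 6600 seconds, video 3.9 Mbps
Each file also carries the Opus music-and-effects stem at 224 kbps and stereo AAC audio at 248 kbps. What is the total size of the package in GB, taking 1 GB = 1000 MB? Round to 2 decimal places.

Audio total: 224 + 248 = 472 kbps = 0.472 Mbps.
sports highlight package: 16.722 Mbps × 497 s = 8310.8 Mb
documentary: 11.752 Mbps × 3120 s = 36666.2 Mb
TV episode: 14.272 Mbps × 3000 s = 42816.0 Mb
security camera export: 4.372 Mbps × 6600 s = 28855.2 Mb
Total: 116648.3 Mb = 14581.0 MB.
= 14.58 GB.

14.58 GB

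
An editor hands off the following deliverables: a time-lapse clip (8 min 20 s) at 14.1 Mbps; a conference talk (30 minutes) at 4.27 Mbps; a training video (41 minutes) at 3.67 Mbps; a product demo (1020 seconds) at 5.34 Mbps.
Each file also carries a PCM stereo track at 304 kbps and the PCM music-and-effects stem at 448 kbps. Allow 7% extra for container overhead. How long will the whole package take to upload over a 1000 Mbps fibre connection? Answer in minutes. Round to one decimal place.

Audio total: 304 + 448 = 752 kbps = 0.752 Mbps.
time-lapse clip: 14.852 Mbps × 500 s × 1.07 = 7945.8 Mb
conference talk: 5.022 Mbps × 1800 s × 1.07 = 9672.4 Mb
training video: 4.422 Mbps × 2460 s × 1.07 = 11639.6 Mb
product demo: 6.092 Mbps × 1020 s × 1.07 = 6648.8 Mb
Total: 35906.6 Mb = 4488.3 MB.
At 1000 Mbps: 35906.6 / 1000 = 36 s ≈ 0.598 minutes.

0.6 minutes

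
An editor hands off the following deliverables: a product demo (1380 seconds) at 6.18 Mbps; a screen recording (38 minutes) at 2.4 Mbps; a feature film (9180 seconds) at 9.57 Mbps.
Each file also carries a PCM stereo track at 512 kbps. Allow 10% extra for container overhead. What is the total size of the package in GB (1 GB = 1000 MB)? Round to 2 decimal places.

14.91 GB

Audio: 512 kbps = 0.512 Mbps.
product demo: 6.692 Mbps × 1380 s × 1.10 = 10158.5 Mb
screen recording: 2.912 Mbps × 2280 s × 1.10 = 7303.3 Mb
feature film: 10.082 Mbps × 9180 s × 1.10 = 101808.0 Mb
Total: 119269.8 Mb = 14908.7 MB.
= 14.91 GB.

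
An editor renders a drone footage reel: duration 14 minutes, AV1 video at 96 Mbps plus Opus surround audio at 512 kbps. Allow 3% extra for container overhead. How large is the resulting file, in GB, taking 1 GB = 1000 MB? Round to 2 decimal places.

10.44 GB

14 min = 840 s
Audio: 512 kbps = 0.512 Mbps.
Total bitrate: 96 + 0.512 = 96.512 Mbps.
Stream data: 96.512 Mbps × 840 s = 81070.1 Mb.
With 3% container overhead: ×1.03.
83,502 Mb ÷ 8 = 10,438 MB → 10.44 GB.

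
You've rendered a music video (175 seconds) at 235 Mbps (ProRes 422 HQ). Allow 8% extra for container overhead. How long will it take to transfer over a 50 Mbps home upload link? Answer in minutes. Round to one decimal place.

File: 235.000 Mbps × 175 s = 41125.0 Mb.
With 8% container overhead: ×1.08. → 44415.0 Mb.
At 50 Mbps: 44415.0 / 50 = 888.3 s ≈ 14.8 minutes.

14.8 minutes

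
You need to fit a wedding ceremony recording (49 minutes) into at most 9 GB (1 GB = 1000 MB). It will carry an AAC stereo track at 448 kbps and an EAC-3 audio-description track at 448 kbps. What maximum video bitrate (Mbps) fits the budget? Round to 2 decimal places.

Budget: 9 GB = 72000.0 Mb.
49 min = 2940 s
Total bitrate budget: 72000.0 Mb / 2940 s = 24.490 Mbps.
Audio total: 448 + 448 = 896 kbps = 0.896 Mbps.
Video: 24.490 − 0.896 = 23.594 Mbps.

23.59 Mbps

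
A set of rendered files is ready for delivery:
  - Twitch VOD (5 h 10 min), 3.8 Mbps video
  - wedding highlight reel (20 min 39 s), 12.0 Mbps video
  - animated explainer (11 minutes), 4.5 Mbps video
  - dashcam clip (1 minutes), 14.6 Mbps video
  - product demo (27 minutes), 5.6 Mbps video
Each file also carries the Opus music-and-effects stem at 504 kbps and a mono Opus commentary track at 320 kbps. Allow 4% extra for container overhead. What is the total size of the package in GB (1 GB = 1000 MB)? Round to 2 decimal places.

15.18 GB

Audio total: 504 + 320 = 824 kbps = 0.824 Mbps.
Twitch VOD: 4.624 Mbps × 18600 s × 1.04 = 89446.7 Mb
wedding highlight reel: 12.824 Mbps × 1239 s × 1.04 = 16524.5 Mb
animated explainer: 5.324 Mbps × 660 s × 1.04 = 3654.4 Mb
dashcam clip: 15.424 Mbps × 60 s × 1.04 = 962.5 Mb
product demo: 6.424 Mbps × 1620 s × 1.04 = 10823.2 Mb
Total: 121411.2 Mb = 15176.4 MB.
= 15.18 GB.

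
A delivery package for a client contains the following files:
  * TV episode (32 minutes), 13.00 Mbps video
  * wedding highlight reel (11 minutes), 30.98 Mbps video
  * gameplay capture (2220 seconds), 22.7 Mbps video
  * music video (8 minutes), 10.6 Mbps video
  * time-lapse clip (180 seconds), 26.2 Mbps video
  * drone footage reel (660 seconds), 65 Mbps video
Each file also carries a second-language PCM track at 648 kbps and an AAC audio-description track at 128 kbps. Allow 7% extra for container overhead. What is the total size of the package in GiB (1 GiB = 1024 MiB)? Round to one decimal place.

19.1 GiB

Audio total: 648 + 128 = 776 kbps = 0.776 Mbps.
TV episode: 13.776 Mbps × 1920 s × 1.07 = 28301.4 Mb
wedding highlight reel: 31.756 Mbps × 660 s × 1.07 = 22426.1 Mb
gameplay capture: 23.476 Mbps × 2220 s × 1.07 = 55764.9 Mb
music video: 11.376 Mbps × 480 s × 1.07 = 5842.7 Mb
time-lapse clip: 26.976 Mbps × 180 s × 1.07 = 5195.6 Mb
drone footage reel: 65.776 Mbps × 660 s × 1.07 = 46451.0 Mb
Total: 163981.7 Mb = 20497.7 MB.
= 19.09 GiB.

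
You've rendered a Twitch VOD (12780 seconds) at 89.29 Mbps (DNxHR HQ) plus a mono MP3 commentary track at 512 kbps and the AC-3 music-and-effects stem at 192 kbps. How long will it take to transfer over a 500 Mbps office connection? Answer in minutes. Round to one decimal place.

Audio total: 512 + 192 = 704 kbps = 0.704 Mbps.
Total bitrate: 89.994 Mbps.
File: 89.994 Mbps × 12780 s = 1150123.3 Mb.
At 500 Mbps: 1150123.3 / 500 = 2300.2 s ≈ 38.3 minutes.

38.3 minutes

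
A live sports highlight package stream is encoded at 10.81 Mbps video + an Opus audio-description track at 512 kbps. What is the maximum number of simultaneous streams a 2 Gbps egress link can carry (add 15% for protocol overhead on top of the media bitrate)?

153

Audio: 512 kbps = 0.512 Mbps.
Per-viewer media rate: 11.322 Mbps.
On the wire with 15% overhead: 13.020 Mbps.
2 Gbps = 2,000 Mbps; 2,000 / 13.020 = 153.61 → 153 viewers.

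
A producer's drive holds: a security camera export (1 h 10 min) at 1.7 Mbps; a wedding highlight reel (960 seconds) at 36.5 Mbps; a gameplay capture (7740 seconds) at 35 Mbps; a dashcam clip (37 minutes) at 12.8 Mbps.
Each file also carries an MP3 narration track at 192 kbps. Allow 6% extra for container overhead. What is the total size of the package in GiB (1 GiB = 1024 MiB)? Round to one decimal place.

Audio: 192 kbps = 0.192 Mbps.
security camera export: 1.892 Mbps × 4200 s × 1.06 = 8423.2 Mb
wedding highlight reel: 36.692 Mbps × 960 s × 1.06 = 37337.8 Mb
gameplay capture: 35.192 Mbps × 7740 s × 1.06 = 288729.2 Mb
dashcam clip: 12.992 Mbps × 2220 s × 1.06 = 30572.8 Mb
Total: 365063.0 Mb = 45632.9 MB.
= 42.50 GiB.

42.5 GiB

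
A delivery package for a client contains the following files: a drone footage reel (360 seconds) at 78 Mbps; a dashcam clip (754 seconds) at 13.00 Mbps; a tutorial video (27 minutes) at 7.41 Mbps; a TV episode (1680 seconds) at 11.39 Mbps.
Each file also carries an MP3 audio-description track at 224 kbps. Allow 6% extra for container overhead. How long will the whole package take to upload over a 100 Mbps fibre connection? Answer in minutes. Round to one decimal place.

12.4 minutes

Audio: 224 kbps = 0.224 Mbps.
drone footage reel: 78.224 Mbps × 360 s × 1.06 = 29850.3 Mb
dashcam clip: 13.224 Mbps × 754 s × 1.06 = 10569.1 Mb
tutorial video: 7.634 Mbps × 1620 s × 1.06 = 13109.1 Mb
TV episode: 11.614 Mbps × 1680 s × 1.06 = 20682.2 Mb
Total: 74210.7 Mb = 9276.3 MB.
At 100 Mbps: 74210.7 / 100 = 742 s ≈ 12.4 minutes.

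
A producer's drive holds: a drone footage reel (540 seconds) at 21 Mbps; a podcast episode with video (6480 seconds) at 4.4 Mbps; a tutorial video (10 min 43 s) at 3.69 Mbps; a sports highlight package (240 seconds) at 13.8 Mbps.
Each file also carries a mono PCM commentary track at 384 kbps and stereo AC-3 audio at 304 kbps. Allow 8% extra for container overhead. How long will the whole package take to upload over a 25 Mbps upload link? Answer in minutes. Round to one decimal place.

Audio total: 384 + 304 = 688 kbps = 0.688 Mbps.
drone footage reel: 21.688 Mbps × 540 s × 1.08 = 12648.4 Mb
podcast episode with video: 5.088 Mbps × 6480 s × 1.08 = 35607.9 Mb
tutorial video: 4.378 Mbps × 643 s × 1.08 = 3040.3 Mb
sports highlight package: 14.488 Mbps × 240 s × 1.08 = 3755.3 Mb
Total: 55051.8 Mb = 6881.5 MB.
At 25 Mbps: 55051.8 / 25 = 2202 s ≈ 36.7 minutes.

36.7 minutes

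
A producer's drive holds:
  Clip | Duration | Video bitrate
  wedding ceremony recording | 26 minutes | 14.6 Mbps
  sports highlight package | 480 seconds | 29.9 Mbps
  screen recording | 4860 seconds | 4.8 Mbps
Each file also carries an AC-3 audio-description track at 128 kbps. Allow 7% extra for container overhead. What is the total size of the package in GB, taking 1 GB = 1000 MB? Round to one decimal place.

8.2 GB

Audio: 128 kbps = 0.128 Mbps.
wedding ceremony recording: 14.728 Mbps × 1560 s × 1.07 = 24584.0 Mb
sports highlight package: 30.028 Mbps × 480 s × 1.07 = 15422.4 Mb
screen recording: 4.928 Mbps × 4860 s × 1.07 = 25626.6 Mb
Total: 65632.9 Mb = 8204.1 MB.
= 8.204 GB.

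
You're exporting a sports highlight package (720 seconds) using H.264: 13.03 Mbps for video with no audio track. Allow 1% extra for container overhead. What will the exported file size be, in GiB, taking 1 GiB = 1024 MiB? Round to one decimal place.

Total bitrate: 13.03 Mbps.
Stream data: 13.030 Mbps × 720 s = 9381.6 Mb.
With 1% container overhead: ×1.01.
9,475 Mb = 1,184,427,000 bytes ÷ 1,073,741,824 = 1.103 GiB.

1.1 GiB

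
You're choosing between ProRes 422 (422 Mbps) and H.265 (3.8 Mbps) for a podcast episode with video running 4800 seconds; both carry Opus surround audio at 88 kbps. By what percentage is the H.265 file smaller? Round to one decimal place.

99.1%

Audio: 88 kbps = 0.088 Mbps.
ProRes 422: 422.088 Mbps × 4800 s = 2026022.4 Mb = 253.253 GB.
H.265: 3.888 Mbps × 4800 s = 18662.4 Mb = 2.333 GB.
Reduction: (1 − 2.333/253.253) × 100 = 99.08%.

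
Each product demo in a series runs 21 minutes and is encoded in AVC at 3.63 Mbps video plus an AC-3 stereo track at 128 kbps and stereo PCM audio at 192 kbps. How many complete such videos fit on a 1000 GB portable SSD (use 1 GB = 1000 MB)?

1607

21 min = 1260 s
Audio total: 128 + 192 = 320 kbps = 0.320 Mbps.
Total bitrate: 3.950 Mbps.
Per item: 3.950 Mbps × 1260 s = 4,977 Mb = 622.1 MB.
Capacity: 1000 GB = 8,000,000 Mb; 1607.39 items → 1607 complete.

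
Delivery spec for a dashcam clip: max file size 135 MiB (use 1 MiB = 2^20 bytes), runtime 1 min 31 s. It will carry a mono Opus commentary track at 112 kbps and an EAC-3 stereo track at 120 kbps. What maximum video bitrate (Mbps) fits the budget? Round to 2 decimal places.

12.21 Mbps

Budget: 135 MiB = 1132.5 Mb.
1 min 31 s = 91 s
Total bitrate budget: 1132.5 Mb / 91 s = 12.445 Mbps.
Audio total: 112 + 120 = 232 kbps = 0.232 Mbps.
Video: 12.445 − 0.232 = 12.213 Mbps.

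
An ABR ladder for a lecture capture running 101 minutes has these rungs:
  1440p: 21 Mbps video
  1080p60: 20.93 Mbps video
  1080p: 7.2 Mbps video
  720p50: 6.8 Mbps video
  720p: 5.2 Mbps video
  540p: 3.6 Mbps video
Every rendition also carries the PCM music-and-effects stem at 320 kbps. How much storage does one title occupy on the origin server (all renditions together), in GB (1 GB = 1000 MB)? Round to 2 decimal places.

50.49 GB

101 min = 6060 s
Audio: 320 kbps = 0.320 Mbps.
Sum of rendition bitrates: (21+0.320) + (20.93+0.320) + (7.2+0.320) + (6.8+0.320) + (5.2+0.320) + (3.6+0.320) = 66.650 Mbps.
× 6060 s = 403,899 Mb = 50,487 MB = 50.49 GB.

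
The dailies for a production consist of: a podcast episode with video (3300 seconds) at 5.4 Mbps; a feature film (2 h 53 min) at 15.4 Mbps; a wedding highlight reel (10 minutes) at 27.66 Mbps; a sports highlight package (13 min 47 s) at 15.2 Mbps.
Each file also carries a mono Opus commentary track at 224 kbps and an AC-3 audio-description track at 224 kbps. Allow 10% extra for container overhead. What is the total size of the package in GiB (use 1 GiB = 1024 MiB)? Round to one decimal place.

27.4 GiB

Audio total: 224 + 224 = 448 kbps = 0.448 Mbps.
podcast episode with video: 5.848 Mbps × 3300 s × 1.10 = 21228.2 Mb
feature film: 15.848 Mbps × 10380 s × 1.10 = 180952.5 Mb
wedding highlight reel: 28.108 Mbps × 600 s × 1.10 = 18551.3 Mb
sports highlight package: 15.648 Mbps × 827 s × 1.10 = 14235.0 Mb
Total: 234967.0 Mb = 29370.9 MB.
= 27.35 GiB.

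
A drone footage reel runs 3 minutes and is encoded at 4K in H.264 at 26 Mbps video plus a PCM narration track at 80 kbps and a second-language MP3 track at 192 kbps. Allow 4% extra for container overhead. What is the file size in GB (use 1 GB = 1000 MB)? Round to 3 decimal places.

0.615 GB

3 min = 180 s
Audio total: 80 + 192 = 272 kbps = 0.272 Mbps.
Total bitrate: 26 + 0.272 = 26.272 Mbps.
Stream data: 26.272 Mbps × 180 s = 4729.0 Mb.
With 4% container overhead: ×1.04.
4,918 Mb ÷ 8 = 614.8 MB → 0.6148 GB.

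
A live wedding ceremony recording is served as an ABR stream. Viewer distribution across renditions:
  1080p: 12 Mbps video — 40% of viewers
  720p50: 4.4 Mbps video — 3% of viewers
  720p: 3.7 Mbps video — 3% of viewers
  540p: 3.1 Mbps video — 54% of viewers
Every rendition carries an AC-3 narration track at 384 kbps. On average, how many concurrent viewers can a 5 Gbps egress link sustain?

Audio: 384 kbps = 0.384 Mbps.
Average per-viewer bitrate: 0.40×12.384 + 0.03×4.784 + 0.03×4.084 + 0.54×3.484 = 7.101 Mbps.
5 Gbps = 5,000 Mbps; 5,000 / 7.101 = 704.13 → 704.

704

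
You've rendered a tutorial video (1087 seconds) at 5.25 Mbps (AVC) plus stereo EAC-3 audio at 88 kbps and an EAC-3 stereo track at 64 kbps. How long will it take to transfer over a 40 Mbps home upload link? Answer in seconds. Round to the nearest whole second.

Audio total: 88 + 64 = 152 kbps = 0.152 Mbps.
Total bitrate: 5.402 Mbps.
File: 5.402 Mbps × 1087 s = 5872.0 Mb.
At 40 Mbps: 5872.0 / 40 = 146.8 s ≈ 147 seconds.

147 seconds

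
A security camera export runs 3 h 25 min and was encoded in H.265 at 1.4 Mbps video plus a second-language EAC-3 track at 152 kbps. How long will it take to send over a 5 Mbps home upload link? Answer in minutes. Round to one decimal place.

3 h 25 min = 205 min = 12300 s
Audio: 152 kbps = 0.152 Mbps.
Total bitrate: 1.552 Mbps.
File: 1.552 Mbps × 12300 s = 19089.6 Mb.
At 5 Mbps: 19089.6 / 5 = 3817.9 s ≈ 63.6 minutes.

63.6 minutes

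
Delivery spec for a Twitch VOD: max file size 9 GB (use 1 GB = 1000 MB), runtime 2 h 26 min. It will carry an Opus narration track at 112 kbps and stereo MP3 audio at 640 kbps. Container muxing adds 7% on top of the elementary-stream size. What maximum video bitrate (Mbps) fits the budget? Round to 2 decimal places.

6.93 Mbps

Budget: 9 GB = 72000.0 Mb.
Stream payload after overhead: 72000.0 / 1.07 = 67289.7 Mb.
2 h 26 min = 146 min = 8760 s
Total bitrate budget: 67289.7 Mb / 8760 s = 7.681 Mbps.
Audio total: 112 + 640 = 752 kbps = 0.752 Mbps.
Video: 7.681 − 0.752 = 6.929 Mbps.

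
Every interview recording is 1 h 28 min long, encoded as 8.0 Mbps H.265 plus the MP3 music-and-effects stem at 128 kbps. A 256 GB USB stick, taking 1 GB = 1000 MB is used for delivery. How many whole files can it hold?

1 h 28 min = 88 min = 5280 s
Audio: 128 kbps = 0.128 Mbps.
Total bitrate: 8.128 Mbps.
Per item: 8.128 Mbps × 5280 s = 42,916 Mb = 5,364 MB.
Capacity: 256 GB = 2,048,000 Mb; 47.72 items → 47 complete.

47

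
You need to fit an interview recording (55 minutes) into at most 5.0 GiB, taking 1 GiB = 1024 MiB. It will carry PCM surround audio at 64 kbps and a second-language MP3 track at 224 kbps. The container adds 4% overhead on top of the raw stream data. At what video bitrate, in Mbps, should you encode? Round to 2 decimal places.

12.23 Mbps

Budget: 5.0 GiB = 42949.7 Mb.
Stream payload after overhead: 42949.7 / 1.04 = 41297.8 Mb.
55 min = 3300 s
Total bitrate budget: 41297.8 Mb / 3300 s = 12.514 Mbps.
Audio total: 64 + 224 = 288 kbps = 0.288 Mbps.
Video: 12.514 − 0.288 = 12.226 Mbps.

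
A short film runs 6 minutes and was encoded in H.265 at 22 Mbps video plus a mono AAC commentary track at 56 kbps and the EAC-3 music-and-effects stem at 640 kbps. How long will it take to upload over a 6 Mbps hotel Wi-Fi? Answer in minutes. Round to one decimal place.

6 min = 360 s
Audio total: 56 + 640 = 696 kbps = 0.696 Mbps.
Total bitrate: 22.696 Mbps.
File: 22.696 Mbps × 360 s = 8170.6 Mb.
At 6 Mbps: 8170.6 / 6 = 1361.8 s ≈ 22.7 minutes.

22.7 minutes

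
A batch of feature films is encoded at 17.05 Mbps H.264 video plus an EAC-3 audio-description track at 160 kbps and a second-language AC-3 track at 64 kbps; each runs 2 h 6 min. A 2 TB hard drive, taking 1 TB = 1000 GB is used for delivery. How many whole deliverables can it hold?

2 h 6 min = 126 min = 7560 s
Audio total: 160 + 64 = 224 kbps = 0.224 Mbps.
Total bitrate: 17.274 Mbps.
Per item: 17.274 Mbps × 7560 s = 130,591 Mb = 16,324 MB.
Capacity: 2 TB = 16,000,000 Mb; 122.52 items → 122 complete.

122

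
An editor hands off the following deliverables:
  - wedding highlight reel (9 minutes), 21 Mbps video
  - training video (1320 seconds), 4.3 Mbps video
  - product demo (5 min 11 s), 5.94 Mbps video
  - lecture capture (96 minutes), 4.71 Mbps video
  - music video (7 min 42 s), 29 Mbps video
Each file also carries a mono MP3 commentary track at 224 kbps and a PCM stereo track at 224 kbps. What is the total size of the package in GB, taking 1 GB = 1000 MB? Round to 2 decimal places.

7.89 GB

Audio total: 224 + 224 = 448 kbps = 0.448 Mbps.
wedding highlight reel: 21.448 Mbps × 540 s = 11581.9 Mb
training video: 4.748 Mbps × 1320 s = 6267.4 Mb
product demo: 6.388 Mbps × 311 s = 1986.7 Mb
lecture capture: 5.158 Mbps × 5760 s = 29710.1 Mb
music video: 29.448 Mbps × 462 s = 13605.0 Mb
Total: 63151.0 Mb = 7893.9 MB.
= 7.894 GB.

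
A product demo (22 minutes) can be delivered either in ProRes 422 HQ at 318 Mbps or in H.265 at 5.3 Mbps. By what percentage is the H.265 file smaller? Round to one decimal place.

22 min = 1320 s
ProRes 422 HQ: 318.000 Mbps × 1320 s = 419760.0 Mb = 52.470 GB.
H.265: 5.300 Mbps × 1320 s = 6996.0 Mb = 0.875 GB.
Reduction: (1 − 0.875/52.470) × 100 = 98.33%.

98.3%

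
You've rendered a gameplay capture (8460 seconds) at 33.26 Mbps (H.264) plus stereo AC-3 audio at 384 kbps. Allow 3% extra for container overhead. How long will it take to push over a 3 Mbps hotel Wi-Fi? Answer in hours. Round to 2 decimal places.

Audio: 384 kbps = 0.384 Mbps.
Total bitrate: 33.644 Mbps.
File: 33.644 Mbps × 8460 s = 284628.2 Mb.
With 3% container overhead: ×1.03. → 293167.1 Mb.
At 3 Mbps: 293167.1 / 3 = 97722.4 s ≈ 27.1 hours.

27.15 hours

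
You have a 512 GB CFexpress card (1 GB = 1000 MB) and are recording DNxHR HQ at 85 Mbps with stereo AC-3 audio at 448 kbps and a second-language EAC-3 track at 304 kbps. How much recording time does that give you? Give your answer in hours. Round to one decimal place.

Audio total: 448 + 304 = 752 kbps = 0.752 Mbps.
Total bitrate: 85 + 0.752 = 85.752 Mbps.
Capacity: 512 GB = 4,096,000 Mb.
Recording time: 4,096,000 / 85.752 = 47,766 s ≈ 13.3 hours.

13.3 hours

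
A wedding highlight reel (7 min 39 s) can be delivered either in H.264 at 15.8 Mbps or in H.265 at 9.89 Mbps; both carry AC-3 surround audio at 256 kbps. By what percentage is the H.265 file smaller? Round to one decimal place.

36.8%

7 min 39 s = 459 s
Audio: 256 kbps = 0.256 Mbps.
H.264: 16.056 Mbps × 459 s = 7369.7 Mb = 0.921 GB.
H.265: 10.146 Mbps × 459 s = 4657.0 Mb = 0.582 GB.
Reduction: (1 − 0.582/0.921) × 100 = 36.81%.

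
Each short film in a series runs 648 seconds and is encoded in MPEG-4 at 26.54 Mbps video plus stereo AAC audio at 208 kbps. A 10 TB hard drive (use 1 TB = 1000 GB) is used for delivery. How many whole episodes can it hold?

Audio: 208 kbps = 0.208 Mbps.
Total bitrate: 26.748 Mbps.
Per item: 26.748 Mbps × 648 s = 17,333 Mb = 2,167 MB.
Capacity: 10 TB = 80,000,000 Mb; 4615.55 items → 4615 complete.

4615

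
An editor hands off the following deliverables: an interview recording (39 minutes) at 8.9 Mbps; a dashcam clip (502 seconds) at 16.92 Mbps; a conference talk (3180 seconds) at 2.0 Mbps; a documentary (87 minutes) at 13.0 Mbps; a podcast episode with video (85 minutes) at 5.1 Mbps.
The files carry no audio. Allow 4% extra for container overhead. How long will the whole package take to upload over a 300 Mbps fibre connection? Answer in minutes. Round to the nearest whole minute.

7 minutes

interview recording: 8.900 Mbps × 2340 s × 1.04 = 21659.0 Mb
dashcam clip: 16.920 Mbps × 502 s × 1.04 = 8833.6 Mb
conference talk: 2.000 Mbps × 3180 s × 1.04 = 6614.4 Mb
documentary: 13.000 Mbps × 5220 s × 1.04 = 70574.4 Mb
podcast episode with video: 5.100 Mbps × 5100 s × 1.04 = 27050.4 Mb
Total: 134731.8 Mb = 16841.5 MB.
At 300 Mbps: 134731.8 / 300 = 449 s ≈ 7.49 minutes.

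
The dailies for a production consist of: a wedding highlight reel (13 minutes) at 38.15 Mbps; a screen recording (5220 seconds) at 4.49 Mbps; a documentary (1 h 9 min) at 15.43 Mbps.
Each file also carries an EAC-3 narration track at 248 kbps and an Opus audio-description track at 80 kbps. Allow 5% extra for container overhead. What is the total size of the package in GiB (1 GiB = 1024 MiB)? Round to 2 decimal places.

Audio total: 248 + 80 = 328 kbps = 0.328 Mbps.
wedding highlight reel: 38.478 Mbps × 780 s × 1.05 = 31513.5 Mb
screen recording: 4.818 Mbps × 5220 s × 1.05 = 26407.5 Mb
documentary: 15.758 Mbps × 4140 s × 1.05 = 68500.0 Mb
Total: 126421.0 Mb = 15802.6 MB.
= 14.72 GiB.

14.72 GiB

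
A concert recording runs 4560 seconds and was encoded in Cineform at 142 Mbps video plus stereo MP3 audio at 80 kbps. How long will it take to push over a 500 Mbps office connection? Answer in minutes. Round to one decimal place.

21.6 minutes

Audio: 80 kbps = 0.080 Mbps.
Total bitrate: 142.080 Mbps.
File: 142.080 Mbps × 4560 s = 647884.8 Mb.
At 500 Mbps: 647884.8 / 500 = 1295.8 s ≈ 21.6 minutes.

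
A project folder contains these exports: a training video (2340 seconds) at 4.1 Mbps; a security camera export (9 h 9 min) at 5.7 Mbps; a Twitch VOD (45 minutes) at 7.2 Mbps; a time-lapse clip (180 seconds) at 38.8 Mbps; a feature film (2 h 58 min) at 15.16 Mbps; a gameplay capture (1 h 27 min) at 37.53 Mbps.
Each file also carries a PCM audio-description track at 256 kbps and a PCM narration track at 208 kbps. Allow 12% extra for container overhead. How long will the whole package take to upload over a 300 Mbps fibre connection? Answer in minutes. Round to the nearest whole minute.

Audio total: 256 + 208 = 464 kbps = 0.464 Mbps.
training video: 4.564 Mbps × 2340 s × 1.12 = 11961.3 Mb
security camera export: 6.164 Mbps × 32940 s × 1.12 = 227407.2 Mb
Twitch VOD: 7.664 Mbps × 2700 s × 1.12 = 23175.9 Mb
time-lapse clip: 39.264 Mbps × 180 s × 1.12 = 7915.6 Mb
feature film: 15.624 Mbps × 10680 s × 1.12 = 186888.0 Mb
gameplay capture: 37.994 Mbps × 5220 s × 1.12 = 222128.1 Mb
Total: 679476.3 Mb = 84934.5 MB.
At 300 Mbps: 679476.3 / 300 = 2265 s ≈ 37.7 minutes.

38 minutes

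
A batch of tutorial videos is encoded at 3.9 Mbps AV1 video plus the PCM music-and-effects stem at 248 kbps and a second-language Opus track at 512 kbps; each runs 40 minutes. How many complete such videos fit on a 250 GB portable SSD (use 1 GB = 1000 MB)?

178

40 min = 2400 s
Audio total: 248 + 512 = 760 kbps = 0.760 Mbps.
Total bitrate: 4.660 Mbps.
Per item: 4.660 Mbps × 2400 s = 11,184 Mb = 1,398 MB.
Capacity: 250 GB = 2,000,000 Mb; 178.83 items → 178 complete.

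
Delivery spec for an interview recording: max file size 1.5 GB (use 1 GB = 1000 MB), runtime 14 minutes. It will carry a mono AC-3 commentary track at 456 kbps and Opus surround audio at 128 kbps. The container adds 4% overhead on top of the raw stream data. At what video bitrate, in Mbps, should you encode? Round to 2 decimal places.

13.15 Mbps

Budget: 1.5 GB = 12000.0 Mb.
Stream payload after overhead: 12000.0 / 1.04 = 11538.5 Mb.
14 min = 840 s
Total bitrate budget: 11538.5 Mb / 840 s = 13.736 Mbps.
Audio total: 456 + 128 = 584 kbps = 0.584 Mbps.
Video: 13.736 − 0.584 = 13.152 Mbps.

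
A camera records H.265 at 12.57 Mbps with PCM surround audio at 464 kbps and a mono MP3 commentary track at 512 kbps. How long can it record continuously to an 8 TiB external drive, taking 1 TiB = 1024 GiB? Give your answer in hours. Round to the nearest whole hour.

Audio total: 464 + 512 = 976 kbps = 0.976 Mbps.
Total bitrate: 12.57 + 0.976 = 13.546 Mbps.
Capacity: 8 TiB = 70,368,744 Mb.
Recording time: 70,368,744 / 13.546 = 5,194,799 s ≈ 1,443 hours.

1443 hours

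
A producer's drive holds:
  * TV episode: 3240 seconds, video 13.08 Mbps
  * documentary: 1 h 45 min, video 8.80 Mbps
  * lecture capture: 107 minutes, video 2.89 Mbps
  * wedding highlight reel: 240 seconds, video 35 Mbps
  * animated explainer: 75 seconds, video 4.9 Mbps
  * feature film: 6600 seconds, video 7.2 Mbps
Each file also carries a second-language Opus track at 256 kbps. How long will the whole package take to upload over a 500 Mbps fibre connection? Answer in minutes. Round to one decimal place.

Audio: 256 kbps = 0.256 Mbps.
TV episode: 13.336 Mbps × 3240 s = 43208.6 Mb
documentary: 9.056 Mbps × 6300 s = 57052.8 Mb
lecture capture: 3.146 Mbps × 6420 s = 20197.3 Mb
wedding highlight reel: 35.256 Mbps × 240 s = 8461.4 Mb
animated explainer: 5.156 Mbps × 75 s = 386.7 Mb
feature film: 7.456 Mbps × 6600 s = 49209.6 Mb
Total: 178516.5 Mb = 22314.6 MB.
At 500 Mbps: 178516.5 / 500 = 357 s ≈ 5.95 minutes.

6.0 minutes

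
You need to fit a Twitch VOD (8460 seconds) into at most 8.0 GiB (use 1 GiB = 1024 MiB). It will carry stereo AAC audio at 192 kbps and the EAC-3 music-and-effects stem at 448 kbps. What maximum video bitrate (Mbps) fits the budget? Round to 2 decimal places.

7.48 Mbps

Budget: 8.0 GiB = 68719.5 Mb.
Total bitrate budget: 68719.5 Mb / 8460 s = 8.123 Mbps.
Audio total: 192 + 448 = 640 kbps = 0.640 Mbps.
Video: 8.123 − 0.640 = 7.483 Mbps.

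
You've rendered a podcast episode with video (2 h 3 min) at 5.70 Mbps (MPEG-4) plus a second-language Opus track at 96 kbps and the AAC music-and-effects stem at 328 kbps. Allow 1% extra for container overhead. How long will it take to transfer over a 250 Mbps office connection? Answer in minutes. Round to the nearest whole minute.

3 minutes

2 h 3 min = 123 min = 7380 s
Audio total: 96 + 328 = 424 kbps = 0.424 Mbps.
Total bitrate: 6.124 Mbps.
File: 6.124 Mbps × 7380 s = 45195.1 Mb.
With 1% container overhead: ×1.01. → 45647.1 Mb.
At 250 Mbps: 45647.1 / 250 = 182.6 s ≈ 3.04 minutes.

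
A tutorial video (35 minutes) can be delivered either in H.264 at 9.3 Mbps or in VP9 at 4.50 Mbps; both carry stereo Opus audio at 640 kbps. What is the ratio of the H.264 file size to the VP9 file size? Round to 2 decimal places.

1.93

35 min = 2100 s
Audio: 640 kbps = 0.640 Mbps.
H.264: 9.940 Mbps × 2100 s = 20874.0 Mb = 2.609 GB.
VP9: 5.140 Mbps × 2100 s = 10794.0 Mb = 1.349 GB.
Ratio: 2.609 / 1.349 = 1.934.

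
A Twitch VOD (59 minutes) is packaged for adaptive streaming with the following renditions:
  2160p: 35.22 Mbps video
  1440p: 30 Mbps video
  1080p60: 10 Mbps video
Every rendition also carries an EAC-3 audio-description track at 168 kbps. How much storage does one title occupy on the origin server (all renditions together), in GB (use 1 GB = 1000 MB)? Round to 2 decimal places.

33.51 GB

59 min = 3540 s
Audio: 168 kbps = 0.168 Mbps.
Sum of rendition bitrates: (35.22+0.168) + (30+0.168) + (10+0.168) = 75.724 Mbps.
× 3540 s = 268,063 Mb = 33,508 MB = 33.51 GB.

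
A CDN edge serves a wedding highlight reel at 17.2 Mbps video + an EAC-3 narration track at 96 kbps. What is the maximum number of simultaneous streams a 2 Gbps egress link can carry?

115

Audio: 96 kbps = 0.096 Mbps.
Per-viewer media rate: 17.296 Mbps.
2 Gbps = 2,000 Mbps; 2,000 / 17.296 = 115.63 → 115 viewers.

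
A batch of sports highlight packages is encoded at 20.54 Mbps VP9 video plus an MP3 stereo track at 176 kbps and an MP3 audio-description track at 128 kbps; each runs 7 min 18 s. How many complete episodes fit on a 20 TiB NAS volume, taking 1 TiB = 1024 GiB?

7 min 18 s = 438 s
Audio total: 176 + 128 = 304 kbps = 0.304 Mbps.
Total bitrate: 20.844 Mbps.
Per item: 20.844 Mbps × 438 s = 9,130 Mb = 1,141 MB.
Capacity: 20 TiB = 175,921,860 Mb; 19269.24 items → 19269 complete.

19269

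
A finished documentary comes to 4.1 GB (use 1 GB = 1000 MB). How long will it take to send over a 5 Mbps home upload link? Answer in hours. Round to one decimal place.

1.8 hours

File: 4.1 GB = 32800.0 Mb.
At 5 Mbps: 32800.0 / 5 = 6560.0 s ≈ 1.82 hours.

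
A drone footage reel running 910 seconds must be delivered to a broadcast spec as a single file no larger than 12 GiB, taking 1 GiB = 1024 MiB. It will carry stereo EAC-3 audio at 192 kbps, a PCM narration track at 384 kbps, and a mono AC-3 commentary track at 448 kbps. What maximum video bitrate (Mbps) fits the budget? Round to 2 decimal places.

112.25 Mbps

Budget: 12 GiB = 103079.2 Mb.
Total bitrate budget: 103079.2 Mb / 910 s = 113.274 Mbps.
Audio total: 192 + 384 + 448 = 1024 kbps = 1.024 Mbps.
Video: 113.274 − 1.024 = 112.250 Mbps.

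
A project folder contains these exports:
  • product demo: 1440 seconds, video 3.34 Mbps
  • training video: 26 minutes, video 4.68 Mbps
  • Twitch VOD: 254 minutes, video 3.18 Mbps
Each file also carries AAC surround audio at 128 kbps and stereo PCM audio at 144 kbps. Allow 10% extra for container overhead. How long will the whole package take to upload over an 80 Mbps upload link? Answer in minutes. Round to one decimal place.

15.0 minutes

Audio total: 128 + 144 = 272 kbps = 0.272 Mbps.
product demo: 3.612 Mbps × 1440 s × 1.10 = 5721.4 Mb
training video: 4.952 Mbps × 1560 s × 1.10 = 8497.6 Mb
Twitch VOD: 3.452 Mbps × 15240 s × 1.10 = 57869.3 Mb
Total: 72088.4 Mb = 9011.0 MB.
At 80 Mbps: 72088.4 / 80 = 901 s ≈ 15 minutes.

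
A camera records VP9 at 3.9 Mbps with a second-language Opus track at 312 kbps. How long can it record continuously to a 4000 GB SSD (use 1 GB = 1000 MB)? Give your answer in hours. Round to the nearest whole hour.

Audio: 312 kbps = 0.312 Mbps.
Total bitrate: 3.9 + 0.312 = 4.212 Mbps.
Capacity: 4000 GB = 32,000,000 Mb.
Recording time: 32,000,000 / 4.212 = 7,597,341 s ≈ 2,110 hours.

2110 hours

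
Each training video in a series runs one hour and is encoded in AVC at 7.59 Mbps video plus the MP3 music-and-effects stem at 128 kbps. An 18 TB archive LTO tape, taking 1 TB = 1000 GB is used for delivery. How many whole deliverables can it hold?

1 h = 3600 s
Audio: 128 kbps = 0.128 Mbps.
Total bitrate: 7.718 Mbps.
Per item: 7.718 Mbps × 3600 s = 27,785 Mb = 3,473 MB.
Capacity: 18 TB = 144,000,000 Mb; 5182.69 items → 5182 complete.

5182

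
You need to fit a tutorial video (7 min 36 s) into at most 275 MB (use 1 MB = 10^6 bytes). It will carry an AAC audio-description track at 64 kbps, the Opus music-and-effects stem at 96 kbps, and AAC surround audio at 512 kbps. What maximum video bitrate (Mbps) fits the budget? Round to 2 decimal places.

4.15 Mbps

Budget: 275 MB = 2200.0 Mb.
7 min 36 s = 456 s
Total bitrate budget: 2200.0 Mb / 456 s = 4.825 Mbps.
Audio total: 64 + 96 + 512 = 672 kbps = 0.672 Mbps.
Video: 4.825 − 0.672 = 4.153 Mbps.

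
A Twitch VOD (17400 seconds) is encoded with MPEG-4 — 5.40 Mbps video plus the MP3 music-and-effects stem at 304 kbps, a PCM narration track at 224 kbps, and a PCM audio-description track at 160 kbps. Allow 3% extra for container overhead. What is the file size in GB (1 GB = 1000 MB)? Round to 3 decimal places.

Audio total: 304 + 224 + 160 = 688 kbps = 0.688 Mbps.
Total bitrate: 5.40 + 0.688 = 6.088 Mbps.
Stream data: 6.088 Mbps × 17400 s = 105931.2 Mb.
With 3% container overhead: ×1.03.
109,109 Mb ÷ 8 = 13,639 MB → 13.64 GB.

13.639 GB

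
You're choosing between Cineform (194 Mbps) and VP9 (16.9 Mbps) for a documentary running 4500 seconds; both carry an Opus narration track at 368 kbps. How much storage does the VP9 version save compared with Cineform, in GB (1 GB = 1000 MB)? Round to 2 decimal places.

Audio: 368 kbps = 0.368 Mbps.
Cineform: 194.368 Mbps × 4500 s = 874656.0 Mb = 109.332 GB.
VP9: 17.268 Mbps × 4500 s = 77706.0 Mb = 9.713 GB.
Saving: 109.332 − 9.713 = 99.619 GB.

99.62 GB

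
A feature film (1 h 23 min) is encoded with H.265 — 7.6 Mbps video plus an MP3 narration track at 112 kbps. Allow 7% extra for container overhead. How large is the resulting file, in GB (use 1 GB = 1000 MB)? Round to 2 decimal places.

1 h 23 min = 83 min = 4980 s
Audio: 112 kbps = 0.112 Mbps.
Total bitrate: 7.6 + 0.112 = 7.712 Mbps.
Stream data: 7.712 Mbps × 4980 s = 38405.8 Mb.
With 7% container overhead: ×1.07.
41,094 Mb ÷ 8 = 5,137 MB → 5.137 GB.

5.14 GB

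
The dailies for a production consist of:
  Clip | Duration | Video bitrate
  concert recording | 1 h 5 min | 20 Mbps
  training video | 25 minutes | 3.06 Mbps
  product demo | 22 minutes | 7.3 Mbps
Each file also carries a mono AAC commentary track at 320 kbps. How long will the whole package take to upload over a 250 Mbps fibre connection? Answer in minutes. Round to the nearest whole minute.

Audio: 320 kbps = 0.320 Mbps.
concert recording: 20.320 Mbps × 3900 s = 79248.0 Mb
training video: 3.380 Mbps × 1500 s = 5070.0 Mb
product demo: 7.620 Mbps × 1320 s = 10058.4 Mb
Total: 94376.4 Mb = 11797.0 MB.
At 250 Mbps: 94376.4 / 250 = 378 s ≈ 6.29 minutes.

6 minutes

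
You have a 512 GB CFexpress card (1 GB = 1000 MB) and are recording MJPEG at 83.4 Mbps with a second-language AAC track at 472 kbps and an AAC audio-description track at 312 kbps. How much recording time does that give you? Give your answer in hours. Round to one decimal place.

Audio total: 472 + 312 = 784 kbps = 0.784 Mbps.
Total bitrate: 83.4 + 0.784 = 84.184 Mbps.
Capacity: 512 GB = 4,096,000 Mb.
Recording time: 4,096,000 / 84.184 = 48,655 s ≈ 13.5 hours.

13.5 hours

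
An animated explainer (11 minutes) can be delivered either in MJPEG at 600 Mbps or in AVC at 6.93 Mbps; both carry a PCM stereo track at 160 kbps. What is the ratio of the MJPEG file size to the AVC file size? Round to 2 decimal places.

84.65

11 min = 660 s
Audio: 160 kbps = 0.160 Mbps.
MJPEG: 600.160 Mbps × 660 s = 396105.6 Mb = 49.513 GB.
AVC: 7.090 Mbps × 660 s = 4679.4 Mb = 0.585 GB.
Ratio: 49.513 / 0.585 = 84.649.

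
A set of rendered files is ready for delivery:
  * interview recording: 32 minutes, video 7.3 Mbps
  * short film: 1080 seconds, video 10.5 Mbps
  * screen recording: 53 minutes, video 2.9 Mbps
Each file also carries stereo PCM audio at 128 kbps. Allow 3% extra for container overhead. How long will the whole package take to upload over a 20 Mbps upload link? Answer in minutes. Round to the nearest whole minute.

30 minutes

Audio: 128 kbps = 0.128 Mbps.
interview recording: 7.428 Mbps × 1920 s × 1.03 = 14689.6 Mb
short film: 10.628 Mbps × 1080 s × 1.03 = 11822.6 Mb
screen recording: 3.028 Mbps × 3180 s × 1.03 = 9917.9 Mb
Total: 36430.1 Mb = 4553.8 MB.
At 20 Mbps: 36430.1 / 20 = 1822 s ≈ 30.4 minutes.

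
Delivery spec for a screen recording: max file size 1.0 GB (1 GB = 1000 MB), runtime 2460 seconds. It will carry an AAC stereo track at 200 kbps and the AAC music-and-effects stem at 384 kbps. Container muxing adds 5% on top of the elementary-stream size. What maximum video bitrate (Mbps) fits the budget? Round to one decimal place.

Budget: 1.0 GB = 8000.0 Mb.
Stream payload after overhead: 8000.0 / 1.05 = 7619.0 Mb.
Total bitrate budget: 7619.0 Mb / 2460 s = 3.097 Mbps.
Audio total: 200 + 384 = 584 kbps = 0.584 Mbps.
Video: 3.097 − 0.584 = 2.513 Mbps.

2.5 Mbps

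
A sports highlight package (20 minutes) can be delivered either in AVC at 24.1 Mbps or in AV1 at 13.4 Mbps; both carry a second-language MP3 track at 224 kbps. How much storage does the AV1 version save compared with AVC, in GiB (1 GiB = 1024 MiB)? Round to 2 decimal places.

20 min = 1200 s
Audio: 224 kbps = 0.224 Mbps.
AVC: 24.324 Mbps × 1200 s = 29188.8 Mb = 3.398 GiB.
AV1: 13.624 Mbps × 1200 s = 16348.8 Mb = 1.903 GiB.
Saving: 3.398 − 1.903 = 1.495 GiB.

1.49 GiB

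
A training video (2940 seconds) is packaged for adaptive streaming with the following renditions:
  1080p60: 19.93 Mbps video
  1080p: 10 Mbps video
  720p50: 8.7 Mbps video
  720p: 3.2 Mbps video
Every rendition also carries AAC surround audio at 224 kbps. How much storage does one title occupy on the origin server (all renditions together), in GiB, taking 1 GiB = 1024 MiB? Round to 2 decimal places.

Audio: 224 kbps = 0.224 Mbps.
Sum of rendition bitrates: (19.93+0.224) + (10+0.224) + (8.7+0.224) + (3.2+0.224) = 42.726 Mbps.
× 2940 s = 125,614 Mb = 15,702 MB = 14.62 GiB.

14.62 GiB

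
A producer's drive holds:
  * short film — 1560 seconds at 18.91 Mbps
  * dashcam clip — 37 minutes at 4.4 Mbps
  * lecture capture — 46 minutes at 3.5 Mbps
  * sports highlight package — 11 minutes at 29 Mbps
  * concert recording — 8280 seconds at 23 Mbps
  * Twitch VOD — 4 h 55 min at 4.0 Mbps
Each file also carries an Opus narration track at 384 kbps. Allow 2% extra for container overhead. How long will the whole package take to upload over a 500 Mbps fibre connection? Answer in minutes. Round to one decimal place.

Audio: 384 kbps = 0.384 Mbps.
short film: 19.294 Mbps × 1560 s × 1.02 = 30700.6 Mb
dashcam clip: 4.784 Mbps × 2220 s × 1.02 = 10832.9 Mb
lecture capture: 3.884 Mbps × 2760 s × 1.02 = 10934.2 Mb
sports highlight package: 29.384 Mbps × 660 s × 1.02 = 19781.3 Mb
concert recording: 23.384 Mbps × 8280 s × 1.02 = 197491.9 Mb
Twitch VOD: 4.384 Mbps × 17700 s × 1.02 = 79148.7 Mb
Total: 348889.7 Mb = 43611.2 MB.
At 500 Mbps: 348889.7 / 500 = 698 s ≈ 11.6 minutes.

11.6 minutes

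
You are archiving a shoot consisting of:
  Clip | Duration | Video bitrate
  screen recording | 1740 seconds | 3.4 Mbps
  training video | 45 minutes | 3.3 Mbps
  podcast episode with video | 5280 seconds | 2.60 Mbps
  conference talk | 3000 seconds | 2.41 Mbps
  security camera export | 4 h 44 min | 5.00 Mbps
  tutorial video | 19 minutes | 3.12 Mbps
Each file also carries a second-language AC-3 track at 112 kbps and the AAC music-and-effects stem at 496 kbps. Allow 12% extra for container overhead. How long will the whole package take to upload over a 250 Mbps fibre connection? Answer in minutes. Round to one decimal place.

Audio total: 112 + 496 = 608 kbps = 0.608 Mbps.
screen recording: 4.008 Mbps × 1740 s × 1.12 = 7810.8 Mb
training video: 3.908 Mbps × 2700 s × 1.12 = 11817.8 Mb
podcast episode with video: 3.208 Mbps × 5280 s × 1.12 = 18970.8 Mb
conference talk: 3.018 Mbps × 3000 s × 1.12 = 10140.5 Mb
security camera export: 5.608 Mbps × 17040 s × 1.12 = 107027.6 Mb
tutorial video: 3.728 Mbps × 1140 s × 1.12 = 4759.9 Mb
Total: 160527.4 Mb = 20065.9 MB.
At 250 Mbps: 160527.4 / 250 = 642 s ≈ 10.7 minutes.

10.7 minutes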